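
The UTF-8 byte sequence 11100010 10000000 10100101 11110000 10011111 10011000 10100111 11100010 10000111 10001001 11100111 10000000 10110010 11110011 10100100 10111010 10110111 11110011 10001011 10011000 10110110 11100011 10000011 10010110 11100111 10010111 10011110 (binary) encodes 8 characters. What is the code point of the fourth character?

Offset 0: leading byte 0xE2 = 11100010 → 3-byte char #1 = E2 80 A5.
Offset 3: leading byte 0xF0 = 11110000 → 4-byte char #2 = F0 9F 98 A7.
Offset 7: leading byte 0xE2 = 11100010 → 3-byte char #3 = E2 87 89.
Offset 10: leading byte 0xE7 = 11100111 → 3-byte char #4 = E7 80 B2.
Leading byte 0xE7 = 11100111 matches 1110xxxx → 3-byte sequence.
Byte 1: 0xE7 = 11100111, payload 0111 (4 bits).
Byte 2: 0x80 = 10000000 (10xxxxxx ✓), payload 000000.
Byte 3: 0xB2 = 10110010 (10xxxxxx ✓), payload 110010.
Concatenate: 0111000000110010 = 0x7032 (16 bits → U+7032).

U+7032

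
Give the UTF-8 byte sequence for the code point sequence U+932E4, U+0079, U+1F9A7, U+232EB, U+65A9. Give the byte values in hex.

F2 93 8B A4 79 F0 9F A6 A7 F0 A3 8B AB E6 96 A9

U+932E4: 4-byte form → F2 93 8B A4.
U+0079: 1-byte form → 79.
U+1F9A7: 4-byte form → F0 9F A6 A7.
U+232EB: 4-byte form → F0 A3 8B AB.
U+65A9: 3-byte form → E6 96 A9.
Concatenated (16 bytes): F2 93 8B A4 79 F0 9F A6 A7 F0 A3 8B AB E6 96 A9.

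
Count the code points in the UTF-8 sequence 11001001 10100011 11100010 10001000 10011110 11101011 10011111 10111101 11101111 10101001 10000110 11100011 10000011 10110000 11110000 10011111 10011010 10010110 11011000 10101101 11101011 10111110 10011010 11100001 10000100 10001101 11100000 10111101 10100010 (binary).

10

Byte at offset 0: 0xC9 = 11001001 → 2-byte char (#1). Advance 2.
Byte at offset 2: 0xE2 = 11100010 → 3-byte char (#2). Advance 3.
Byte at offset 5: 0xEB = 11101011 → 3-byte char (#3). Advance 3.
Byte at offset 8: 0xEF = 11101111 → 3-byte char (#4). Advance 3.
Byte at offset 11: 0xE3 = 11100011 → 3-byte char (#5). Advance 3.
Byte at offset 14: 0xF0 = 11110000 → 4-byte char (#6). Advance 4.
Byte at offset 18: 0xD8 = 11011000 → 2-byte char (#7). Advance 2.
Byte at offset 20: 0xEB = 11101011 → 3-byte char (#8). Advance 3.
Byte at offset 23: 0xE1 = 11100001 → 3-byte char (#9). Advance 3.
Byte at offset 26: 0xE0 = 11100000 → 3-byte char (#10). Advance 3.
Reached end at offset 29 after 10 code points.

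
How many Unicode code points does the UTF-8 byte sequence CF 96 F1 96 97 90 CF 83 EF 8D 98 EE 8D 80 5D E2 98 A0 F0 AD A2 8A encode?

Byte at offset 0: 0xCF = 11001111 → 2-byte char (#1). Advance 2.
Byte at offset 2: 0xF1 = 11110001 → 4-byte char (#2). Advance 4.
Byte at offset 6: 0xCF = 11001111 → 2-byte char (#3). Advance 2.
Byte at offset 8: 0xEF = 11101111 → 3-byte char (#4). Advance 3.
Byte at offset 11: 0xEE = 11101110 → 3-byte char (#5). Advance 3.
Byte at offset 14: 0x5D = 01011101 → 1-byte char (#6). Advance 1.
Byte at offset 15: 0xE2 = 11100010 → 3-byte char (#7). Advance 3.
Byte at offset 18: 0xF0 = 11110000 → 4-byte char (#8). Advance 4.
Reached end at offset 22 after 8 code points.

8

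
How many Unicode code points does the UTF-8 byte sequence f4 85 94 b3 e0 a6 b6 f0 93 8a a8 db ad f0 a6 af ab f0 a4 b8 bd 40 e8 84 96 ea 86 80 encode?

9

Byte at offset 0: 0xF4 = 11110100 → 4-byte char (#1). Advance 4.
Byte at offset 4: 0xE0 = 11100000 → 3-byte char (#2). Advance 3.
Byte at offset 7: 0xF0 = 11110000 → 4-byte char (#3). Advance 4.
Byte at offset 11: 0xDB = 11011011 → 2-byte char (#4). Advance 2.
Byte at offset 13: 0xF0 = 11110000 → 4-byte char (#5). Advance 4.
Byte at offset 17: 0xF0 = 11110000 → 4-byte char (#6). Advance 4.
Byte at offset 21: 0x40 = 01000000 → 1-byte char (#7). Advance 1.
Byte at offset 22: 0xE8 = 11101000 → 3-byte char (#8). Advance 3.
Byte at offset 25: 0xEA = 11101010 → 3-byte char (#9). Advance 3.
Reached end at offset 28 after 9 code points.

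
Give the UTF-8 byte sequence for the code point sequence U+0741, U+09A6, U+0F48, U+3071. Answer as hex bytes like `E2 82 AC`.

DD 81 E0 A6 A6 E0 BD 88 E3 81 B1

U+0741: 2-byte form → DD 81.
U+09A6: 3-byte form → E0 A6 A6.
U+0F48: 3-byte form → E0 BD 88.
U+3071: 3-byte form → E3 81 B1.
Concatenated (11 bytes): DD 81 E0 A6 A6 E0 BD 88 E3 81 B1.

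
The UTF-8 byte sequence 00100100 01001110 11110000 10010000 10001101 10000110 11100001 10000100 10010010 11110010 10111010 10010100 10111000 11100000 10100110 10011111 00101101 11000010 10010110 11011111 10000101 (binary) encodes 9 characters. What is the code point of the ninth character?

Offset 0: leading byte 0x24 = 00100100 → 1-byte char #1 = 24.
Offset 1: leading byte 0x4E = 01001110 → 1-byte char #2 = 4E.
Offset 2: leading byte 0xF0 = 11110000 → 4-byte char #3 = F0 90 8D 86.
Offset 6: leading byte 0xE1 = 11100001 → 3-byte char #4 = E1 84 92.
Offset 9: leading byte 0xF2 = 11110010 → 4-byte char #5 = F2 BA 94 B8.
Offset 13: leading byte 0xE0 = 11100000 → 3-byte char #6 = E0 A6 9F.
Offset 16: leading byte 0x2D = 00101101 → 1-byte char #7 = 2D.
Offset 17: leading byte 0xC2 = 11000010 → 2-byte char #8 = C2 96.
Offset 19: leading byte 0xDF = 11011111 → 2-byte char #9 = DF 85.
Leading byte 0xDF = 11011111 matches 110xxxxx → 2-byte sequence.
Byte 1: 0xDF = 11011111, payload 11111 (5 bits).
Byte 2: 0x85 = 10000101 (10xxxxxx ✓), payload 000101.
Concatenate: 11111000101 = 0x7C5 (11 bits → U+07C5).

U+07C5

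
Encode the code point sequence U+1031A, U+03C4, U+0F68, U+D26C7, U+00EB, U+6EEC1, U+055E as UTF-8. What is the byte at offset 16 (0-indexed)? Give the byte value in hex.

0xAE

U+1031A → 4-byte form F0 90 8C 9A at offsets 0–3.
U+03C4 → 2-byte form CF 84 at offsets 4–5.
U+0F68 → 3-byte form E0 BD A8 at offsets 6–8.
U+D26C7 → 4-byte form F3 92 9B 87 at offsets 9–12.
U+00EB → 2-byte form C3 AB at offsets 13–14.
U+6EEC1 → 4-byte form F1 AE BB 81 at offsets 15–18.
Offset 16 falls in char 6's range; it's byte 2 of F1 AE BB 81 = 0xAE.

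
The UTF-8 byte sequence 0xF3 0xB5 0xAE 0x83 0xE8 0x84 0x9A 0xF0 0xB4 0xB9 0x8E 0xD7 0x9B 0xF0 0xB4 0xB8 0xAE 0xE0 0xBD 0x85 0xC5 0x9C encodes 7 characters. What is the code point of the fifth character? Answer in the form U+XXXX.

Offset 0: leading byte 0xF3 = 11110011 → 4-byte char #1 = F3 B5 AE 83.
Offset 4: leading byte 0xE8 = 11101000 → 3-byte char #2 = E8 84 9A.
Offset 7: leading byte 0xF0 = 11110000 → 4-byte char #3 = F0 B4 B9 8E.
Offset 11: leading byte 0xD7 = 11010111 → 2-byte char #4 = D7 9B.
Offset 13: leading byte 0xF0 = 11110000 → 4-byte char #5 = F0 B4 B8 AE.
Leading byte 0xF0 = 11110000 matches 11110xxx → 4-byte sequence.
Byte 1: 0xF0 = 11110000, payload 000 (3 bits).
Byte 2: 0xB4 = 10110100 (10xxxxxx ✓), payload 110100.
Byte 3: 0xB8 = 10111000 (10xxxxxx ✓), payload 111000.
Byte 4: 0xAE = 10101110 (10xxxxxx ✓), payload 101110.
Concatenate: 000110100111000101110 = 0x34E2E (21 bits → U+34E2E).

U+34E2E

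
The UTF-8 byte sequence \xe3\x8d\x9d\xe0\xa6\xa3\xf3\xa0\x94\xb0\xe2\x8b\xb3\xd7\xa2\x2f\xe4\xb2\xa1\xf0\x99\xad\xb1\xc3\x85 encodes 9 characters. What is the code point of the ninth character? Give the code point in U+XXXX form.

U+00C5

Offset 0: leading byte 0xE3 = 11100011 → 3-byte char #1 = E3 8D 9D.
Offset 3: leading byte 0xE0 = 11100000 → 3-byte char #2 = E0 A6 A3.
Offset 6: leading byte 0xF3 = 11110011 → 4-byte char #3 = F3 A0 94 B0.
Offset 10: leading byte 0xE2 = 11100010 → 3-byte char #4 = E2 8B B3.
Offset 13: leading byte 0xD7 = 11010111 → 2-byte char #5 = D7 A2.
Offset 15: leading byte 0x2F = 00101111 → 1-byte char #6 = 2F.
Offset 16: leading byte 0xE4 = 11100100 → 3-byte char #7 = E4 B2 A1.
Offset 19: leading byte 0xF0 = 11110000 → 4-byte char #8 = F0 99 AD B1.
Offset 23: leading byte 0xC3 = 11000011 → 2-byte char #9 = C3 85.
Leading byte 0xC3 = 11000011 matches 110xxxxx → 2-byte sequence.
Byte 1: 0xC3 = 11000011, payload 00011 (5 bits).
Byte 2: 0x85 = 10000101 (10xxxxxx ✓), payload 000101.
Concatenate: 00011000101 = 0xC5 (11 bits → U+00C5).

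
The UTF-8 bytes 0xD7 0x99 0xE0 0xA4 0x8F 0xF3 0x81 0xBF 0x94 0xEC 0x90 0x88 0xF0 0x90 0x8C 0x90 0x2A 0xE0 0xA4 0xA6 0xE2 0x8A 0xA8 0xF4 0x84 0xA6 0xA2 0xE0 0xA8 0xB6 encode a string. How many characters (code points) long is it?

Byte at offset 0: 0xD7 = 11010111 → 2-byte char (#1). Advance 2.
Byte at offset 2: 0xE0 = 11100000 → 3-byte char (#2). Advance 3.
Byte at offset 5: 0xF3 = 11110011 → 4-byte char (#3). Advance 4.
Byte at offset 9: 0xEC = 11101100 → 3-byte char (#4). Advance 3.
Byte at offset 12: 0xF0 = 11110000 → 4-byte char (#5). Advance 4.
Byte at offset 16: 0x2A = 00101010 → 1-byte char (#6). Advance 1.
Byte at offset 17: 0xE0 = 11100000 → 3-byte char (#7). Advance 3.
Byte at offset 20: 0xE2 = 11100010 → 3-byte char (#8). Advance 3.
Byte at offset 23: 0xF4 = 11110100 → 4-byte char (#9). Advance 4.
Byte at offset 27: 0xE0 = 11100000 → 3-byte char (#10). Advance 3.
Reached end at offset 30 after 10 code points.

10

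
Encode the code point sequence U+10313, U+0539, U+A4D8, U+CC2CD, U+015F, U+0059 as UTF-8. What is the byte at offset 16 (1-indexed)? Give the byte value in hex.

1-indexed offset 16 is 0-indexed offset 15.
U+10313 → 4-byte form F0 90 8C 93 at offsets 0–3.
U+0539 → 2-byte form D4 B9 at offsets 4–5.
U+A4D8 → 3-byte form EA 93 98 at offsets 6–8.
U+CC2CD → 4-byte form F3 8C 8B 8D at offsets 9–12.
U+015F → 2-byte form C5 9F at offsets 13–14.
U+0059 → 1-byte form 59 at offsets 15–15.
Offset 15 falls in char 6's range; it's byte 1 of 59 = 0x59.

0x59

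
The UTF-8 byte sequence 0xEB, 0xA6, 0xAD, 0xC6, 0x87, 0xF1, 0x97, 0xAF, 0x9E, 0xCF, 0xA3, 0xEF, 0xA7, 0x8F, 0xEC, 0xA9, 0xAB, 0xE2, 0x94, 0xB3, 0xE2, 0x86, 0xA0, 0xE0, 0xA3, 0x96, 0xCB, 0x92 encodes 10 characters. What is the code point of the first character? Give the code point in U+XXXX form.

Offset 0: leading byte 0xEB = 11101011 → 3-byte char #1 = EB A6 AD.
Leading byte 0xEB = 11101011 matches 1110xxxx → 3-byte sequence.
Byte 1: 0xEB = 11101011, payload 1011 (4 bits).
Byte 2: 0xA6 = 10100110 (10xxxxxx ✓), payload 100110.
Byte 3: 0xAD = 10101101 (10xxxxxx ✓), payload 101101.
Concatenate: 1011100110101101 = 0xB9AD (16 bits → U+B9AD).

U+B9AD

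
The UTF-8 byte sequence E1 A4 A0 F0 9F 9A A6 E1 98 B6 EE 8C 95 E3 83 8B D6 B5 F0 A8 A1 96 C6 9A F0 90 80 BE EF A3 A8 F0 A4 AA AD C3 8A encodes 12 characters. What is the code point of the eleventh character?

Offset 0: leading byte 0xE1 = 11100001 → 3-byte char #1 = E1 A4 A0.
Offset 3: leading byte 0xF0 = 11110000 → 4-byte char #2 = F0 9F 9A A6.
Offset 7: leading byte 0xE1 = 11100001 → 3-byte char #3 = E1 98 B6.
Offset 10: leading byte 0xEE = 11101110 → 3-byte char #4 = EE 8C 95.
Offset 13: leading byte 0xE3 = 11100011 → 3-byte char #5 = E3 83 8B.
Offset 16: leading byte 0xD6 = 11010110 → 2-byte char #6 = D6 B5.
Offset 18: leading byte 0xF0 = 11110000 → 4-byte char #7 = F0 A8 A1 96.
Offset 22: leading byte 0xC6 = 11000110 → 2-byte char #8 = C6 9A.
Offset 24: leading byte 0xF0 = 11110000 → 4-byte char #9 = F0 90 80 BE.
Offset 28: leading byte 0xEF = 11101111 → 3-byte char #10 = EF A3 A8.
Offset 31: leading byte 0xF0 = 11110000 → 4-byte char #11 = F0 A4 AA AD.
Leading byte 0xF0 = 11110000 matches 11110xxx → 4-byte sequence.
Byte 1: 0xF0 = 11110000, payload 000 (3 bits).
Byte 2: 0xA4 = 10100100 (10xxxxxx ✓), payload 100100.
Byte 3: 0xAA = 10101010 (10xxxxxx ✓), payload 101010.
Byte 4: 0xAD = 10101101 (10xxxxxx ✓), payload 101101.
Concatenate: 000100100101010101101 = 0x24AAD (21 bits → U+24AAD).

U+24AAD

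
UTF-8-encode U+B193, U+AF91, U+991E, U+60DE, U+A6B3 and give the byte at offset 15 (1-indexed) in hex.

0xB3

1-indexed offset 15 is 0-indexed offset 14.
U+B193 → 3-byte form EB 86 93 at offsets 0–2.
U+AF91 → 3-byte form EA BE 91 at offsets 3–5.
U+991E → 3-byte form E9 A4 9E at offsets 6–8.
U+60DE → 3-byte form E6 83 9E at offsets 9–11.
U+A6B3 → 3-byte form EA 9A B3 at offsets 12–14.
Offset 14 falls in char 5's range; it's byte 3 of EA 9A B3 = 0xB3.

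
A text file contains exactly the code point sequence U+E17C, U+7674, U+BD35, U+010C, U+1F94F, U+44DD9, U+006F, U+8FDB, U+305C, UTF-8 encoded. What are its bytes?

U+E17C: 3-byte form → EE 85 BC.
U+7674: 3-byte form → E7 99 B4.
U+BD35: 3-byte form → EB B4 B5.
U+010C: 2-byte form → C4 8C.
U+1F94F: 4-byte form → F0 9F A5 8F.
U+44DD9: 4-byte form → F1 84 B7 99.
U+006F: 1-byte form → 6F.
U+8FDB: 3-byte form → E8 BF 9B.
U+305C: 3-byte form → E3 81 9C.
Concatenated (26 bytes): EE 85 BC E7 99 B4 EB B4 B5 C4 8C F0 9F A5 8F F1 84 B7 99 6F E8 BF 9B E3 81 9C.

EE 85 BC E7 99 B4 EB B4 B5 C4 8C F0 9F A5 8F F1 84 B7 99 6F E8 BF 9B E3 81 9C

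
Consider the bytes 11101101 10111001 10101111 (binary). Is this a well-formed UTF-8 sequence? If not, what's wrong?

invalid (encodes a surrogate (U+D800–U+DFFF))

Structurally a 3-byte sequence; payload = 0xDE6F.
But 0xDE6F is in U+D800–U+DFFF, the surrogate range. Surrogates are not Unicode scalar values and are forbidden in UTF-8.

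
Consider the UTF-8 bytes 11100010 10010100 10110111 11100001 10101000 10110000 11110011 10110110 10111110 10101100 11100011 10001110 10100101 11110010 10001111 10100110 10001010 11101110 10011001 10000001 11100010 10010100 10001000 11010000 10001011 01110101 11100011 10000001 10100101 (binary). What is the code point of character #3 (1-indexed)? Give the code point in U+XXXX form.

U+F6FAC

Offset 0: leading byte 0xE2 = 11100010 → 3-byte char #1 = E2 94 B7.
Offset 3: leading byte 0xE1 = 11100001 → 3-byte char #2 = E1 A8 B0.
Offset 6: leading byte 0xF3 = 11110011 → 4-byte char #3 = F3 B6 BE AC.
Leading byte 0xF3 = 11110011 matches 11110xxx → 4-byte sequence.
Byte 1: 0xF3 = 11110011, payload 011 (3 bits).
Byte 2: 0xB6 = 10110110 (10xxxxxx ✓), payload 110110.
Byte 3: 0xBE = 10111110 (10xxxxxx ✓), payload 111110.
Byte 4: 0xAC = 10101100 (10xxxxxx ✓), payload 101100.
Concatenate: 011110110111110101100 = 0xF6FAC (21 bits → U+F6FAC).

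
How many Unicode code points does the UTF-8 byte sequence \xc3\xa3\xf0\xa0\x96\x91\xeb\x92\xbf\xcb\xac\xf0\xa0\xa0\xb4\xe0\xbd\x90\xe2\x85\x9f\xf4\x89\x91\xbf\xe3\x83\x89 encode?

Byte at offset 0: 0xC3 = 11000011 → 2-byte char (#1). Advance 2.
Byte at offset 2: 0xF0 = 11110000 → 4-byte char (#2). Advance 4.
Byte at offset 6: 0xEB = 11101011 → 3-byte char (#3). Advance 3.
Byte at offset 9: 0xCB = 11001011 → 2-byte char (#4). Advance 2.
Byte at offset 11: 0xF0 = 11110000 → 4-byte char (#5). Advance 4.
Byte at offset 15: 0xE0 = 11100000 → 3-byte char (#6). Advance 3.
Byte at offset 18: 0xE2 = 11100010 → 3-byte char (#7). Advance 3.
Byte at offset 21: 0xF4 = 11110100 → 4-byte char (#8). Advance 4.
Byte at offset 25: 0xE3 = 11100011 → 3-byte char (#9). Advance 3.
Reached end at offset 28 after 9 code points.

9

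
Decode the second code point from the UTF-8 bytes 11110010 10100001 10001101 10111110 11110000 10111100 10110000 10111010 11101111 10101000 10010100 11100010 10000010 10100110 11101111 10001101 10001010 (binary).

U+3CC3A

Offset 0: leading byte 0xF2 = 11110010 → 4-byte char #1 = F2 A1 8D BE.
Offset 4: leading byte 0xF0 = 11110000 → 4-byte char #2 = F0 BC B0 BA.
Leading byte 0xF0 = 11110000 matches 11110xxx → 4-byte sequence.
Byte 1: 0xF0 = 11110000, payload 000 (3 bits).
Byte 2: 0xBC = 10111100 (10xxxxxx ✓), payload 111100.
Byte 3: 0xB0 = 10110000 (10xxxxxx ✓), payload 110000.
Byte 4: 0xBA = 10111010 (10xxxxxx ✓), payload 111010.
Concatenate: 000111100110000111010 = 0x3CC3A (21 bits → U+3CC3A).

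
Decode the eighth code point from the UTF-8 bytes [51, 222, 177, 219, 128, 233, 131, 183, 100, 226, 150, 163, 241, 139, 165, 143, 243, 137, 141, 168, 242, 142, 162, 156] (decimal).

U+C9368

Offset 0: leading byte 0x33 = 00110011 → 1-byte char #1 = 33.
Offset 1: leading byte 0xDE = 11011110 → 2-byte char #2 = DE B1.
Offset 3: leading byte 0xDB = 11011011 → 2-byte char #3 = DB 80.
Offset 5: leading byte 0xE9 = 11101001 → 3-byte char #4 = E9 83 B7.
Offset 8: leading byte 0x64 = 01100100 → 1-byte char #5 = 64.
Offset 9: leading byte 0xE2 = 11100010 → 3-byte char #6 = E2 96 A3.
Offset 12: leading byte 0xF1 = 11110001 → 4-byte char #7 = F1 8B A5 8F.
Offset 16: leading byte 0xF3 = 11110011 → 4-byte char #8 = F3 89 8D A8.
Leading byte 0xF3 = 11110011 matches 11110xxx → 4-byte sequence.
Byte 1: 0xF3 = 11110011, payload 011 (3 bits).
Byte 2: 0x89 = 10001001 (10xxxxxx ✓), payload 001001.
Byte 3: 0x8D = 10001101 (10xxxxxx ✓), payload 001101.
Byte 4: 0xA8 = 10101000 (10xxxxxx ✓), payload 101000.
Concatenate: 011001001001101101000 = 0xC9368 (21 bits → U+C9368).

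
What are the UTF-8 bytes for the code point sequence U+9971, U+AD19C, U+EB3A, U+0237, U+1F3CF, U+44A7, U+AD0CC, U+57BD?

U+9971: 3-byte form → E9 A5 B1.
U+AD19C: 4-byte form → F2 AD 86 9C.
U+EB3A: 3-byte form → EE AC BA.
U+0237: 2-byte form → C8 B7.
U+1F3CF: 4-byte form → F0 9F 8F 8F.
U+44A7: 3-byte form → E4 92 A7.
U+AD0CC: 4-byte form → F2 AD 83 8C.
U+57BD: 3-byte form → E5 9E BD.
Concatenated (26 bytes): E9 A5 B1 F2 AD 86 9C EE AC BA C8 B7 F0 9F 8F 8F E4 92 A7 F2 AD 83 8C E5 9E BD.

E9 A5 B1 F2 AD 86 9C EE AC BA C8 B7 F0 9F 8F 8F E4 92 A7 F2 AD 83 8C E5 9E BD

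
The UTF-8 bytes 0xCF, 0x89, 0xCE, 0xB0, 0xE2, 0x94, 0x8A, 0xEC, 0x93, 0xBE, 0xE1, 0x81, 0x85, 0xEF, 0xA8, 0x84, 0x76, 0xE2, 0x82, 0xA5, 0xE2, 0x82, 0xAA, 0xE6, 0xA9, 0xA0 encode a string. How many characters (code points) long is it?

10

Byte at offset 0: 0xCF = 11001111 → 2-byte char (#1). Advance 2.
Byte at offset 2: 0xCE = 11001110 → 2-byte char (#2). Advance 2.
Byte at offset 4: 0xE2 = 11100010 → 3-byte char (#3). Advance 3.
Byte at offset 7: 0xEC = 11101100 → 3-byte char (#4). Advance 3.
Byte at offset 10: 0xE1 = 11100001 → 3-byte char (#5). Advance 3.
Byte at offset 13: 0xEF = 11101111 → 3-byte char (#6). Advance 3.
Byte at offset 16: 0x76 = 01110110 → 1-byte char (#7). Advance 1.
Byte at offset 17: 0xE2 = 11100010 → 3-byte char (#8). Advance 3.
Byte at offset 20: 0xE2 = 11100010 → 3-byte char (#9). Advance 3.
Byte at offset 23: 0xE6 = 11100110 → 3-byte char (#10). Advance 3.
Reached end at offset 26 after 10 code points.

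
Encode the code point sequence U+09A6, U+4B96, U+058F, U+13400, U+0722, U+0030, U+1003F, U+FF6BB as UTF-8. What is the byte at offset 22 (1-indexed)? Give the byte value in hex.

1-indexed offset 22 is 0-indexed offset 21.
U+09A6 → 3-byte form E0 A6 A6 at offsets 0–2.
U+4B96 → 3-byte form E4 AE 96 at offsets 3–5.
U+058F → 2-byte form D6 8F at offsets 6–7.
U+13400 → 4-byte form F0 93 90 80 at offsets 8–11.
U+0722 → 2-byte form DC A2 at offsets 12–13.
U+0030 → 1-byte form 30 at offsets 14–14.
U+1003F → 4-byte form F0 90 80 BF at offsets 15–18.
U+FF6BB → 4-byte form F3 BF 9A BB at offsets 19–22.
Offset 21 falls in char 8's range; it's byte 3 of F3 BF 9A BB = 0x9A.

0x9A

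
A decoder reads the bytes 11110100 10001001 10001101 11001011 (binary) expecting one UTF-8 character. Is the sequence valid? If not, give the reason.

invalid (non-continuation byte where continuation expected)

Leading byte 0xF4 = 11110100 → 4-byte form.
Byte 4 is 0xCB = 11001011, which is not 10xxxxxx — expected a continuation byte.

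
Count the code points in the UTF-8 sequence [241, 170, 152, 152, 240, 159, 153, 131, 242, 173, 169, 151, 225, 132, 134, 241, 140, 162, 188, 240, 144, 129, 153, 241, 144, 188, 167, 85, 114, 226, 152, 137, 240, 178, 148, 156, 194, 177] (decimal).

12

Byte at offset 0: 0xF1 = 11110001 → 4-byte char (#1). Advance 4.
Byte at offset 4: 0xF0 = 11110000 → 4-byte char (#2). Advance 4.
Byte at offset 8: 0xF2 = 11110010 → 4-byte char (#3). Advance 4.
Byte at offset 12: 0xE1 = 11100001 → 3-byte char (#4). Advance 3.
Byte at offset 15: 0xF1 = 11110001 → 4-byte char (#5). Advance 4.
Byte at offset 19: 0xF0 = 11110000 → 4-byte char (#6). Advance 4.
Byte at offset 23: 0xF1 = 11110001 → 4-byte char (#7). Advance 4.
Byte at offset 27: 0x55 = 01010101 → 1-byte char (#8). Advance 1.
Byte at offset 28: 0x72 = 01110010 → 1-byte char (#9). Advance 1.
Byte at offset 29: 0xE2 = 11100010 → 3-byte char (#10). Advance 3.
Byte at offset 32: 0xF0 = 11110000 → 4-byte char (#11). Advance 4.
Byte at offset 36: 0xC2 = 11000010 → 2-byte char (#12). Advance 2.
Reached end at offset 38 after 12 code points.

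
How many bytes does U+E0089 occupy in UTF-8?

U+E0089 = 0xE0089. UTF-8 uses 1 byte below 0x80, 2 below 0x800, 3 below 0x10000, 4 up to 0x10FFFF. 0xE0089 is in U+10000–U+10FFFF → 4 bytes.

4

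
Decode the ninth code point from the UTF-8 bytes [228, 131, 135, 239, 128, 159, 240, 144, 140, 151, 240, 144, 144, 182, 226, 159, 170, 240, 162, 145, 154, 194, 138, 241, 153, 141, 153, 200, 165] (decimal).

U+0225

Offset 0: leading byte 0xE4 = 11100100 → 3-byte char #1 = E4 83 87.
Offset 3: leading byte 0xEF = 11101111 → 3-byte char #2 = EF 80 9F.
Offset 6: leading byte 0xF0 = 11110000 → 4-byte char #3 = F0 90 8C 97.
Offset 10: leading byte 0xF0 = 11110000 → 4-byte char #4 = F0 90 90 B6.
Offset 14: leading byte 0xE2 = 11100010 → 3-byte char #5 = E2 9F AA.
Offset 17: leading byte 0xF0 = 11110000 → 4-byte char #6 = F0 A2 91 9A.
Offset 21: leading byte 0xC2 = 11000010 → 2-byte char #7 = C2 8A.
Offset 23: leading byte 0xF1 = 11110001 → 4-byte char #8 = F1 99 8D 99.
Offset 27: leading byte 0xC8 = 11001000 → 2-byte char #9 = C8 A5.
Leading byte 0xC8 = 11001000 matches 110xxxxx → 2-byte sequence.
Byte 1: 0xC8 = 11001000, payload 01000 (5 bits).
Byte 2: 0xA5 = 10100101 (10xxxxxx ✓), payload 100101.
Concatenate: 01000100101 = 0x225 (11 bits → U+0225).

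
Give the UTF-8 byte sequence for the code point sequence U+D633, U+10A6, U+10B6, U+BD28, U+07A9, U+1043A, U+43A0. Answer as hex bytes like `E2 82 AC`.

ED 98 B3 E1 82 A6 E1 82 B6 EB B4 A8 DE A9 F0 90 90 BA E4 8E A0

U+D633: 3-byte form → ED 98 B3.
U+10A6: 3-byte form → E1 82 A6.
U+10B6: 3-byte form → E1 82 B6.
U+BD28: 3-byte form → EB B4 A8.
U+07A9: 2-byte form → DE A9.
U+1043A: 4-byte form → F0 90 90 BA.
U+43A0: 3-byte form → E4 8E A0.
Concatenated (21 bytes): ED 98 B3 E1 82 A6 E1 82 B6 EB B4 A8 DE A9 F0 90 90 BA E4 8E A0.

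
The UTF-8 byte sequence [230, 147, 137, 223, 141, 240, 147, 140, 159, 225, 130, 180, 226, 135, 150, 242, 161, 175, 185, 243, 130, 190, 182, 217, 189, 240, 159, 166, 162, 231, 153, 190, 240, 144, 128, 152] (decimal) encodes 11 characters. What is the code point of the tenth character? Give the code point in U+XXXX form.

U+767E

Offset 0: leading byte 0xE6 = 11100110 → 3-byte char #1 = E6 93 89.
Offset 3: leading byte 0xDF = 11011111 → 2-byte char #2 = DF 8D.
Offset 5: leading byte 0xF0 = 11110000 → 4-byte char #3 = F0 93 8C 9F.
Offset 9: leading byte 0xE1 = 11100001 → 3-byte char #4 = E1 82 B4.
Offset 12: leading byte 0xE2 = 11100010 → 3-byte char #5 = E2 87 96.
Offset 15: leading byte 0xF2 = 11110010 → 4-byte char #6 = F2 A1 AF B9.
Offset 19: leading byte 0xF3 = 11110011 → 4-byte char #7 = F3 82 BE B6.
Offset 23: leading byte 0xD9 = 11011001 → 2-byte char #8 = D9 BD.
Offset 25: leading byte 0xF0 = 11110000 → 4-byte char #9 = F0 9F A6 A2.
Offset 29: leading byte 0xE7 = 11100111 → 3-byte char #10 = E7 99 BE.
Leading byte 0xE7 = 11100111 matches 1110xxxx → 3-byte sequence.
Byte 1: 0xE7 = 11100111, payload 0111 (4 bits).
Byte 2: 0x99 = 10011001 (10xxxxxx ✓), payload 011001.
Byte 3: 0xBE = 10111110 (10xxxxxx ✓), payload 111110.
Concatenate: 0111011001111110 = 0x767E (16 bits → U+767E).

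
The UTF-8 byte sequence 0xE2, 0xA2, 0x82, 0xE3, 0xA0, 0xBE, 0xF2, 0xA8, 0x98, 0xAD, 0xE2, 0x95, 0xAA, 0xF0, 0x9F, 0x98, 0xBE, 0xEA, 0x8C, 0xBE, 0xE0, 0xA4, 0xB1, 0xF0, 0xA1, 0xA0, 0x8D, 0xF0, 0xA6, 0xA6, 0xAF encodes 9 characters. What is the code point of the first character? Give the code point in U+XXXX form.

U+2882

Offset 0: leading byte 0xE2 = 11100010 → 3-byte char #1 = E2 A2 82.
Leading byte 0xE2 = 11100010 matches 1110xxxx → 3-byte sequence.
Byte 1: 0xE2 = 11100010, payload 0010 (4 bits).
Byte 2: 0xA2 = 10100010 (10xxxxxx ✓), payload 100010.
Byte 3: 0x82 = 10000010 (10xxxxxx ✓), payload 000010.
Concatenate: 0010100010000010 = 0x2882 (16 bits → U+2882).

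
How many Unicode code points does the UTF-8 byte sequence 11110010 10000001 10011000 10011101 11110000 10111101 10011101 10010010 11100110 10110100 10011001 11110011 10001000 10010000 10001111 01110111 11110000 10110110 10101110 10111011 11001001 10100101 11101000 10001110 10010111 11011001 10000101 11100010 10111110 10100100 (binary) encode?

Byte at offset 0: 0xF2 = 11110010 → 4-byte char (#1). Advance 4.
Byte at offset 4: 0xF0 = 11110000 → 4-byte char (#2). Advance 4.
Byte at offset 8: 0xE6 = 11100110 → 3-byte char (#3). Advance 3.
Byte at offset 11: 0xF3 = 11110011 → 4-byte char (#4). Advance 4.
Byte at offset 15: 0x77 = 01110111 → 1-byte char (#5). Advance 1.
Byte at offset 16: 0xF0 = 11110000 → 4-byte char (#6). Advance 4.
Byte at offset 20: 0xC9 = 11001001 → 2-byte char (#7). Advance 2.
Byte at offset 22: 0xE8 = 11101000 → 3-byte char (#8). Advance 3.
Byte at offset 25: 0xD9 = 11011001 → 2-byte char (#9). Advance 2.
Byte at offset 27: 0xE2 = 11100010 → 3-byte char (#10). Advance 3.
Reached end at offset 30 after 10 code points.

10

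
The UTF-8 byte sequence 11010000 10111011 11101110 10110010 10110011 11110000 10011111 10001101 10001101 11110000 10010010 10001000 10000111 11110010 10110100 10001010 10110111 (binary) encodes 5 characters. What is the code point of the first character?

Offset 0: leading byte 0xD0 = 11010000 → 2-byte char #1 = D0 BB.
Leading byte 0xD0 = 11010000 matches 110xxxxx → 2-byte sequence.
Byte 1: 0xD0 = 11010000, payload 10000 (5 bits).
Byte 2: 0xBB = 10111011 (10xxxxxx ✓), payload 111011.
Concatenate: 10000111011 = 0x43B (11 bits → U+043B).

U+043B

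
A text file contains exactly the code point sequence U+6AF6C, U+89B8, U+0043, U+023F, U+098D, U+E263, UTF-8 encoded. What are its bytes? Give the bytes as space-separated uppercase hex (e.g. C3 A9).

F1 AA BD AC E8 A6 B8 43 C8 BF E0 A6 8D EE 89 A3

U+6AF6C: 4-byte form → F1 AA BD AC.
U+89B8: 3-byte form → E8 A6 B8.
U+0043: 1-byte form → 43.
U+023F: 2-byte form → C8 BF.
U+098D: 3-byte form → E0 A6 8D.
U+E263: 3-byte form → EE 89 A3.
Concatenated (16 bytes): F1 AA BD AC E8 A6 B8 43 C8 BF E0 A6 8D EE 89 A3.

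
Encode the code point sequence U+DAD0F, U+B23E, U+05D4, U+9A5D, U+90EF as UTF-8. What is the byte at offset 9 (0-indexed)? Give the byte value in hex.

U+DAD0F → 4-byte form F3 9A B4 8F at offsets 0–3.
U+B23E → 3-byte form EB 88 BE at offsets 4–6.
U+05D4 → 2-byte form D7 94 at offsets 7–8.
U+9A5D → 3-byte form E9 A9 9D at offsets 9–11.
Offset 9 falls in char 4's range; it's byte 1 of E9 A9 9D = 0xE9.

0xE9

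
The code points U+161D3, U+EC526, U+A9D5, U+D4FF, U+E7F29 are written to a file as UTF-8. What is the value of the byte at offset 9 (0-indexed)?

U+161D3 → 4-byte form F0 96 87 93 at offsets 0–3.
U+EC526 → 4-byte form F3 AC 94 A6 at offsets 4–7.
U+A9D5 → 3-byte form EA A7 95 at offsets 8–10.
Offset 9 falls in char 3's range; it's byte 2 of EA A7 95 = 0xA7.

0xA7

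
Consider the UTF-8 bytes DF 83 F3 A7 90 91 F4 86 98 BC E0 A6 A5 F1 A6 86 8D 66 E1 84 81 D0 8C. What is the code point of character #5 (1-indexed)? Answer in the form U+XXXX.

U+6618D

Offset 0: leading byte 0xDF = 11011111 → 2-byte char #1 = DF 83.
Offset 2: leading byte 0xF3 = 11110011 → 4-byte char #2 = F3 A7 90 91.
Offset 6: leading byte 0xF4 = 11110100 → 4-byte char #3 = F4 86 98 BC.
Offset 10: leading byte 0xE0 = 11100000 → 3-byte char #4 = E0 A6 A5.
Offset 13: leading byte 0xF1 = 11110001 → 4-byte char #5 = F1 A6 86 8D.
Leading byte 0xF1 = 11110001 matches 11110xxx → 4-byte sequence.
Byte 1: 0xF1 = 11110001, payload 001 (3 bits).
Byte 2: 0xA6 = 10100110 (10xxxxxx ✓), payload 100110.
Byte 3: 0x86 = 10000110 (10xxxxxx ✓), payload 000110.
Byte 4: 0x8D = 10001101 (10xxxxxx ✓), payload 001101.
Concatenate: 001100110000110001101 = 0x6618D (21 bits → U+6618D).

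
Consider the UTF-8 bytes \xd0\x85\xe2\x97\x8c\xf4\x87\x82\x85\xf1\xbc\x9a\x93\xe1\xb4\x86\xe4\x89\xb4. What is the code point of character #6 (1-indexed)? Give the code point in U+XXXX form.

U+4274

Offset 0: leading byte 0xD0 = 11010000 → 2-byte char #1 = D0 85.
Offset 2: leading byte 0xE2 = 11100010 → 3-byte char #2 = E2 97 8C.
Offset 5: leading byte 0xF4 = 11110100 → 4-byte char #3 = F4 87 82 85.
Offset 9: leading byte 0xF1 = 11110001 → 4-byte char #4 = F1 BC 9A 93.
Offset 13: leading byte 0xE1 = 11100001 → 3-byte char #5 = E1 B4 86.
Offset 16: leading byte 0xE4 = 11100100 → 3-byte char #6 = E4 89 B4.
Leading byte 0xE4 = 11100100 matches 1110xxxx → 3-byte sequence.
Byte 1: 0xE4 = 11100100, payload 0100 (4 bits).
Byte 2: 0x89 = 10001001 (10xxxxxx ✓), payload 001001.
Byte 3: 0xB4 = 10110100 (10xxxxxx ✓), payload 110100.
Concatenate: 0100001001110100 = 0x4274 (16 bits → U+4274).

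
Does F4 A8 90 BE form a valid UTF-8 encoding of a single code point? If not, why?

invalid (encodes a value above U+10FFFF)

Leading byte 0xF4 = 11110100 → 4-byte form.
Payload = 0x12843E, which exceeds U+10FFFF, the maximum Unicode code point. (Leading bytes F5–FF, or F4 followed by ≥ 0x90, are invalid.)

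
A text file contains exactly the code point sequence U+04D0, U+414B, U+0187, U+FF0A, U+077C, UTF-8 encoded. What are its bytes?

D3 90 E4 85 8B C6 87 EF BC 8A DD BC

U+04D0: 2-byte form → D3 90.
U+414B: 3-byte form → E4 85 8B.
U+0187: 2-byte form → C6 87.
U+FF0A: 3-byte form → EF BC 8A.
U+077C: 2-byte form → DD BC.
Concatenated (12 bytes): D3 90 E4 85 8B C6 87 EF BC 8A DD BC.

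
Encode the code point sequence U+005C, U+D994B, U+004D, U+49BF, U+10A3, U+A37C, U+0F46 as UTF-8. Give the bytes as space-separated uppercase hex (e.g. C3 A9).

U+005C: 1-byte form → 5C.
U+D994B: 4-byte form → F3 99 A5 8B.
U+004D: 1-byte form → 4D.
U+49BF: 3-byte form → E4 A6 BF.
U+10A3: 3-byte form → E1 82 A3.
U+A37C: 3-byte form → EA 8D BC.
U+0F46: 3-byte form → E0 BD 86.
Concatenated (18 bytes): 5C F3 99 A5 8B 4D E4 A6 BF E1 82 A3 EA 8D BC E0 BD 86.

5C F3 99 A5 8B 4D E4 A6 BF E1 82 A3 EA 8D BC E0 BD 86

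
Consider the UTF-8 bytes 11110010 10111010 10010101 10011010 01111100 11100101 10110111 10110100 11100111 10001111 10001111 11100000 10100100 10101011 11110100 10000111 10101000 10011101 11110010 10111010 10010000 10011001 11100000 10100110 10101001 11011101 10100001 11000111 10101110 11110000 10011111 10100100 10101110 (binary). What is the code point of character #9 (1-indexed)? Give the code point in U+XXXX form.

U+0761

Offset 0: leading byte 0xF2 = 11110010 → 4-byte char #1 = F2 BA 95 9A.
Offset 4: leading byte 0x7C = 01111100 → 1-byte char #2 = 7C.
Offset 5: leading byte 0xE5 = 11100101 → 3-byte char #3 = E5 B7 B4.
Offset 8: leading byte 0xE7 = 11100111 → 3-byte char #4 = E7 8F 8F.
Offset 11: leading byte 0xE0 = 11100000 → 3-byte char #5 = E0 A4 AB.
Offset 14: leading byte 0xF4 = 11110100 → 4-byte char #6 = F4 87 A8 9D.
Offset 18: leading byte 0xF2 = 11110010 → 4-byte char #7 = F2 BA 90 99.
Offset 22: leading byte 0xE0 = 11100000 → 3-byte char #8 = E0 A6 A9.
Offset 25: leading byte 0xDD = 11011101 → 2-byte char #9 = DD A1.
Leading byte 0xDD = 11011101 matches 110xxxxx → 2-byte sequence.
Byte 1: 0xDD = 11011101, payload 11101 (5 bits).
Byte 2: 0xA1 = 10100001 (10xxxxxx ✓), payload 100001.
Concatenate: 11101100001 = 0x761 (11 bits → U+0761).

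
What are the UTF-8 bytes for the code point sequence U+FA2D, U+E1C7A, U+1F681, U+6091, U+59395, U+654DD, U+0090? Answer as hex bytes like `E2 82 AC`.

EF A8 AD F3 A1 B1 BA F0 9F 9A 81 E6 82 91 F1 99 8E 95 F1 A5 93 9D C2 90

U+FA2D: 3-byte form → EF A8 AD.
U+E1C7A: 4-byte form → F3 A1 B1 BA.
U+1F681: 4-byte form → F0 9F 9A 81.
U+6091: 3-byte form → E6 82 91.
U+59395: 4-byte form → F1 99 8E 95.
U+654DD: 4-byte form → F1 A5 93 9D.
U+0090: 2-byte form → C2 90.
Concatenated (24 bytes): EF A8 AD F3 A1 B1 BA F0 9F 9A 81 E6 82 91 F1 99 8E 95 F1 A5 93 9D C2 90.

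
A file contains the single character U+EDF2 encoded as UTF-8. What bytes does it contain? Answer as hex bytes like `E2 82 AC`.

EE B7 B2

U+EDF2 = 0xEDF2 = 60914 decimal. In range U+0800–U+FFFF → 3-byte form: 1110xxxx 10xxxxxx 10xxxxxx.
Binary (16 bits): 1110110111110010.
Split 4+6+6: 1110 | 110111 | 110010.
Byte 1: 11101110 = 0xEE.
Byte 2: 10110111 = 0xB7.
Byte 3: 10110010 = 0xB2.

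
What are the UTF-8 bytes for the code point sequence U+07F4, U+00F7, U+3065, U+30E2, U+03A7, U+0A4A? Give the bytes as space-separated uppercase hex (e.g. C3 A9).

U+07F4: 2-byte form → DF B4.
U+00F7: 2-byte form → C3 B7.
U+3065: 3-byte form → E3 81 A5.
U+30E2: 3-byte form → E3 83 A2.
U+03A7: 2-byte form → CE A7.
U+0A4A: 3-byte form → E0 A9 8A.
Concatenated (15 bytes): DF B4 C3 B7 E3 81 A5 E3 83 A2 CE A7 E0 A9 8A.

DF B4 C3 B7 E3 81 A5 E3 83 A2 CE A7 E0 A9 8A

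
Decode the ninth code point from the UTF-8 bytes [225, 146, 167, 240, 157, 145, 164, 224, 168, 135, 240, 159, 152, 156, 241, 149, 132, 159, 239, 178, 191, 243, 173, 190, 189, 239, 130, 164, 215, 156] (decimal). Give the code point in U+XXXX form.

U+05DC

Offset 0: leading byte 0xE1 = 11100001 → 3-byte char #1 = E1 92 A7.
Offset 3: leading byte 0xF0 = 11110000 → 4-byte char #2 = F0 9D 91 A4.
Offset 7: leading byte 0xE0 = 11100000 → 3-byte char #3 = E0 A8 87.
Offset 10: leading byte 0xF0 = 11110000 → 4-byte char #4 = F0 9F 98 9C.
Offset 14: leading byte 0xF1 = 11110001 → 4-byte char #5 = F1 95 84 9F.
Offset 18: leading byte 0xEF = 11101111 → 3-byte char #6 = EF B2 BF.
Offset 21: leading byte 0xF3 = 11110011 → 4-byte char #7 = F3 AD BE BD.
Offset 25: leading byte 0xEF = 11101111 → 3-byte char #8 = EF 82 A4.
Offset 28: leading byte 0xD7 = 11010111 → 2-byte char #9 = D7 9C.
Leading byte 0xD7 = 11010111 matches 110xxxxx → 2-byte sequence.
Byte 1: 0xD7 = 11010111, payload 10111 (5 bits).
Byte 2: 0x9C = 10011100 (10xxxxxx ✓), payload 011100.
Concatenate: 10111011100 = 0x5DC (11 bits → U+05DC).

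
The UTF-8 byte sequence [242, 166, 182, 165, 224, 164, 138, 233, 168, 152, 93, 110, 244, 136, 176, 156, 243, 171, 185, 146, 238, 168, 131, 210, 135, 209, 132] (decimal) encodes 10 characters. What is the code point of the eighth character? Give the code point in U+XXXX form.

U+EA03

Offset 0: leading byte 0xF2 = 11110010 → 4-byte char #1 = F2 A6 B6 A5.
Offset 4: leading byte 0xE0 = 11100000 → 3-byte char #2 = E0 A4 8A.
Offset 7: leading byte 0xE9 = 11101001 → 3-byte char #3 = E9 A8 98.
Offset 10: leading byte 0x5D = 01011101 → 1-byte char #4 = 5D.
Offset 11: leading byte 0x6E = 01101110 → 1-byte char #5 = 6E.
Offset 12: leading byte 0xF4 = 11110100 → 4-byte char #6 = F4 88 B0 9C.
Offset 16: leading byte 0xF3 = 11110011 → 4-byte char #7 = F3 AB B9 92.
Offset 20: leading byte 0xEE = 11101110 → 3-byte char #8 = EE A8 83.
Leading byte 0xEE = 11101110 matches 1110xxxx → 3-byte sequence.
Byte 1: 0xEE = 11101110, payload 1110 (4 bits).
Byte 2: 0xA8 = 10101000 (10xxxxxx ✓), payload 101000.
Byte 3: 0x83 = 10000011 (10xxxxxx ✓), payload 000011.
Concatenate: 1110101000000011 = 0xEA03 (16 bits → U+EA03).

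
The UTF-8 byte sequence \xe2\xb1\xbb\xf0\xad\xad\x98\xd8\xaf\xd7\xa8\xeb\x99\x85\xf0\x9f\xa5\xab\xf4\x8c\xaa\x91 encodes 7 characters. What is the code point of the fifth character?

Offset 0: leading byte 0xE2 = 11100010 → 3-byte char #1 = E2 B1 BB.
Offset 3: leading byte 0xF0 = 11110000 → 4-byte char #2 = F0 AD AD 98.
Offset 7: leading byte 0xD8 = 11011000 → 2-byte char #3 = D8 AF.
Offset 9: leading byte 0xD7 = 11010111 → 2-byte char #4 = D7 A8.
Offset 11: leading byte 0xEB = 11101011 → 3-byte char #5 = EB 99 85.
Leading byte 0xEB = 11101011 matches 1110xxxx → 3-byte sequence.
Byte 1: 0xEB = 11101011, payload 1011 (4 bits).
Byte 2: 0x99 = 10011001 (10xxxxxx ✓), payload 011001.
Byte 3: 0x85 = 10000101 (10xxxxxx ✓), payload 000101.
Concatenate: 1011011001000101 = 0xB645 (16 bits → U+B645).

U+B645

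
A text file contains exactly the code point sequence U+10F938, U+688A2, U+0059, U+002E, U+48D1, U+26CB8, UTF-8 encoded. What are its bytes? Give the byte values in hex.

F4 8F A4 B8 F1 A8 A2 A2 59 2E E4 A3 91 F0 A6 B2 B8

U+10F938: 4-byte form → F4 8F A4 B8.
U+688A2: 4-byte form → F1 A8 A2 A2.
U+0059: 1-byte form → 59.
U+002E: 1-byte form → 2E.
U+48D1: 3-byte form → E4 A3 91.
U+26CB8: 4-byte form → F0 A6 B2 B8.
Concatenated (17 bytes): F4 8F A4 B8 F1 A8 A2 A2 59 2E E4 A3 91 F0 A6 B2 B8.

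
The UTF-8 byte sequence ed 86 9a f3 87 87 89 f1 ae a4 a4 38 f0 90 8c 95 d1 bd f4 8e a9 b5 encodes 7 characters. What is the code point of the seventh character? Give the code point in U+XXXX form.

U+10EA75

Offset 0: leading byte 0xED = 11101101 → 3-byte char #1 = ED 86 9A.
Offset 3: leading byte 0xF3 = 11110011 → 4-byte char #2 = F3 87 87 89.
Offset 7: leading byte 0xF1 = 11110001 → 4-byte char #3 = F1 AE A4 A4.
Offset 11: leading byte 0x38 = 00111000 → 1-byte char #4 = 38.
Offset 12: leading byte 0xF0 = 11110000 → 4-byte char #5 = F0 90 8C 95.
Offset 16: leading byte 0xD1 = 11010001 → 2-byte char #6 = D1 BD.
Offset 18: leading byte 0xF4 = 11110100 → 4-byte char #7 = F4 8E A9 B5.
Leading byte 0xF4 = 11110100 matches 11110xxx → 4-byte sequence.
Byte 1: 0xF4 = 11110100, payload 100 (3 bits).
Byte 2: 0x8E = 10001110 (10xxxxxx ✓), payload 001110.
Byte 3: 0xA9 = 10101001 (10xxxxxx ✓), payload 101001.
Byte 4: 0xB5 = 10110101 (10xxxxxx ✓), payload 110101.
Concatenate: 100001110101001110101 = 0x10EA75 (21 bits → U+10EA75).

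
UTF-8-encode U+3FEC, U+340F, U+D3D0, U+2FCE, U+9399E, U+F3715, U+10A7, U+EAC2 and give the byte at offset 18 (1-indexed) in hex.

0xB3

1-indexed offset 18 is 0-indexed offset 17.
U+3FEC → 3-byte form E3 BF AC at offsets 0–2.
U+340F → 3-byte form E3 90 8F at offsets 3–5.
U+D3D0 → 3-byte form ED 8F 90 at offsets 6–8.
U+2FCE → 3-byte form E2 BF 8E at offsets 9–11.
U+9399E → 4-byte form F2 93 A6 9E at offsets 12–15.
U+F3715 → 4-byte form F3 B3 9C 95 at offsets 16–19.
Offset 17 falls in char 6's range; it's byte 2 of F3 B3 9C 95 = 0xB3.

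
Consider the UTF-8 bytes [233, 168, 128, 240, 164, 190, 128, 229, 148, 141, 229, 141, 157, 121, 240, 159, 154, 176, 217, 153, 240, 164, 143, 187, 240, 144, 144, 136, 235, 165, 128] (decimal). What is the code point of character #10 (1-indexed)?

U+B940

Offset 0: leading byte 0xE9 = 11101001 → 3-byte char #1 = E9 A8 80.
Offset 3: leading byte 0xF0 = 11110000 → 4-byte char #2 = F0 A4 BE 80.
Offset 7: leading byte 0xE5 = 11100101 → 3-byte char #3 = E5 94 8D.
Offset 10: leading byte 0xE5 = 11100101 → 3-byte char #4 = E5 8D 9D.
Offset 13: leading byte 0x79 = 01111001 → 1-byte char #5 = 79.
Offset 14: leading byte 0xF0 = 11110000 → 4-byte char #6 = F0 9F 9A B0.
Offset 18: leading byte 0xD9 = 11011001 → 2-byte char #7 = D9 99.
Offset 20: leading byte 0xF0 = 11110000 → 4-byte char #8 = F0 A4 8F BB.
Offset 24: leading byte 0xF0 = 11110000 → 4-byte char #9 = F0 90 90 88.
Offset 28: leading byte 0xEB = 11101011 → 3-byte char #10 = EB A5 80.
Leading byte 0xEB = 11101011 matches 1110xxxx → 3-byte sequence.
Byte 1: 0xEB = 11101011, payload 1011 (4 bits).
Byte 2: 0xA5 = 10100101 (10xxxxxx ✓), payload 100101.
Byte 3: 0x80 = 10000000 (10xxxxxx ✓), payload 000000.
Concatenate: 1011100101000000 = 0xB940 (16 bits → U+B940).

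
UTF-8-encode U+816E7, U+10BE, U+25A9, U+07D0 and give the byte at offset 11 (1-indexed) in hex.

1-indexed offset 11 is 0-indexed offset 10.
U+816E7 → 4-byte form F2 81 9B A7 at offsets 0–3.
U+10BE → 3-byte form E1 82 BE at offsets 4–6.
U+25A9 → 3-byte form E2 96 A9 at offsets 7–9.
U+07D0 → 2-byte form DF 90 at offsets 10–11.
Offset 10 falls in char 4's range; it's byte 1 of DF 90 = 0xDF.

0xDF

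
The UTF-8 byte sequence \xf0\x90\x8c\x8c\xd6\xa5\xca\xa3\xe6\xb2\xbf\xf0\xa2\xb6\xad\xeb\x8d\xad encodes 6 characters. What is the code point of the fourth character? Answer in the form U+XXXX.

U+6CBF

Offset 0: leading byte 0xF0 = 11110000 → 4-byte char #1 = F0 90 8C 8C.
Offset 4: leading byte 0xD6 = 11010110 → 2-byte char #2 = D6 A5.
Offset 6: leading byte 0xCA = 11001010 → 2-byte char #3 = CA A3.
Offset 8: leading byte 0xE6 = 11100110 → 3-byte char #4 = E6 B2 BF.
Leading byte 0xE6 = 11100110 matches 1110xxxx → 3-byte sequence.
Byte 1: 0xE6 = 11100110, payload 0110 (4 bits).
Byte 2: 0xB2 = 10110010 (10xxxxxx ✓), payload 110010.
Byte 3: 0xBF = 10111111 (10xxxxxx ✓), payload 111111.
Concatenate: 0110110010111111 = 0x6CBF (16 bits → U+6CBF).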